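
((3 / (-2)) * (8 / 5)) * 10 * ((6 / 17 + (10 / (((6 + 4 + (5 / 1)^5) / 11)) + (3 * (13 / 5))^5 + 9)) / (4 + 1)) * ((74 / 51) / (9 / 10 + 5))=-34092.98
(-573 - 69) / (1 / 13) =-8346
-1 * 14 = -14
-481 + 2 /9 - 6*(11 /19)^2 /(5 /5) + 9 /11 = -17225150 /35739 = -481.97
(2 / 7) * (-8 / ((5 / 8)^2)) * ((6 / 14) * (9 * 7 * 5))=-27648 / 35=-789.94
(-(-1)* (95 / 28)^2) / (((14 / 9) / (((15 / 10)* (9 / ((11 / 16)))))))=145.31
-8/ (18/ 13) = -52/ 9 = -5.78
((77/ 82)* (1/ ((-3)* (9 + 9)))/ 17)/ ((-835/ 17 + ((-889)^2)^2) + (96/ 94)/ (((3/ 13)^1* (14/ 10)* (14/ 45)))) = -177331/ 108282310834607902008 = -0.00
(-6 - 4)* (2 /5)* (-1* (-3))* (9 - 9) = 0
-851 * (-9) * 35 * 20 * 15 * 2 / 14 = 11488500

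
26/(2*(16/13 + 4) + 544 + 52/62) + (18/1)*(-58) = -116811053/111893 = -1043.95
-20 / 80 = -1 / 4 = -0.25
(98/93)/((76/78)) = 637/589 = 1.08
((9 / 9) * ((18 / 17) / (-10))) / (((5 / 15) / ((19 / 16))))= -513 / 1360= -0.38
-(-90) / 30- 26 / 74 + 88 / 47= 7862 / 1739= 4.52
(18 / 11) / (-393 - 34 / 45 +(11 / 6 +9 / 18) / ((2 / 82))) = -405 / 73777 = -0.01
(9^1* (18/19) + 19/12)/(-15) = -461/684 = -0.67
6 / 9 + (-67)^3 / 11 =-902267 / 33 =-27341.42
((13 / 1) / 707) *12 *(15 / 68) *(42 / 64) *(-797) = -1398735 / 54944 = -25.46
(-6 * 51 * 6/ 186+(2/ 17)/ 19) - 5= -148841/ 10013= -14.86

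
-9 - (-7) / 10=-83 / 10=-8.30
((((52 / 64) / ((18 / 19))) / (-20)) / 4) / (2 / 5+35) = -0.00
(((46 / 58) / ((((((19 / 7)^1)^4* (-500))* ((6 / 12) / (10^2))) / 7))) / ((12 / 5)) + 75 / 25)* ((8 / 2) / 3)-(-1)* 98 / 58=192753563 / 34013781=5.67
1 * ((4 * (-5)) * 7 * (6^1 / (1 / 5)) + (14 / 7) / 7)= -29398 / 7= -4199.71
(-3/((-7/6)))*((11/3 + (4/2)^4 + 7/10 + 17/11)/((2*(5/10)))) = 3099/55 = 56.35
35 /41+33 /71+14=44592 /2911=15.32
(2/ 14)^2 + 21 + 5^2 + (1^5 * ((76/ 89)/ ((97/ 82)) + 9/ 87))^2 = 46.70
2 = 2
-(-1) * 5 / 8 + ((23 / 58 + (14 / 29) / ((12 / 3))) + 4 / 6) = 1259 / 696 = 1.81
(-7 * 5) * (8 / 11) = -280 / 11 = -25.45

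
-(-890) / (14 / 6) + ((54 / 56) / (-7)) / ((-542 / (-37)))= 40518921 / 106232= 381.42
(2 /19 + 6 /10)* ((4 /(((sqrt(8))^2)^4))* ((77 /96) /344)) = 5159 /3212574720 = 0.00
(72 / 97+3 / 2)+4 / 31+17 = 116499 / 6014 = 19.37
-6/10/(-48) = 1/80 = 0.01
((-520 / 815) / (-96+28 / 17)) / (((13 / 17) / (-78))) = -45084 / 65363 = -0.69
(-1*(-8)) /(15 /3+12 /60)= 20 /13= 1.54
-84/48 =-7/4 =-1.75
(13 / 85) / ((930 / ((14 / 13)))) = 7 / 39525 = 0.00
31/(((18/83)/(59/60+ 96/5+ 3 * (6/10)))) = 3393787/1080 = 3142.40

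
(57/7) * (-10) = -570/7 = -81.43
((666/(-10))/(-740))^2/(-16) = -81/160000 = -0.00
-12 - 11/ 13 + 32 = 249/ 13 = 19.15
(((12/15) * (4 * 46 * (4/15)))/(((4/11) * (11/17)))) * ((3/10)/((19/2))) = 12512/2375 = 5.27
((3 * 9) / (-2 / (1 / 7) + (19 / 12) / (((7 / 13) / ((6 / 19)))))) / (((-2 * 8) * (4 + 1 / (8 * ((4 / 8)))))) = 63 / 2074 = 0.03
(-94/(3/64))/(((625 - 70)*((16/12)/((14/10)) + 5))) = -42112/69375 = -0.61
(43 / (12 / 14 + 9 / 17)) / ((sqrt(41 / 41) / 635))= 649859 / 33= 19692.70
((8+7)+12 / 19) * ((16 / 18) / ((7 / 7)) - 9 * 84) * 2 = -23607.16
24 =24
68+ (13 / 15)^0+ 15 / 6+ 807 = 1757 / 2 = 878.50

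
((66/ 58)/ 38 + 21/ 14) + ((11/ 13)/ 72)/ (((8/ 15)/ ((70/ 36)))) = 38934979/ 24755328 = 1.57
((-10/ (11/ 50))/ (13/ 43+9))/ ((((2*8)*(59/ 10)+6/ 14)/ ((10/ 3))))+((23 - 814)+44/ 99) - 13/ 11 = -520412591/ 657162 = -791.91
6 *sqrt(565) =142.62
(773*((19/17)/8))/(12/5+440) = 73435/300832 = 0.24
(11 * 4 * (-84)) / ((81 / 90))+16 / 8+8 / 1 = -12290 / 3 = -4096.67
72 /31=2.32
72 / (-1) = -72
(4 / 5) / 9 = 4 / 45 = 0.09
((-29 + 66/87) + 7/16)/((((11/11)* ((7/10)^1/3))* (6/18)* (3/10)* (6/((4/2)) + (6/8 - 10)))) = 5529/29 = 190.66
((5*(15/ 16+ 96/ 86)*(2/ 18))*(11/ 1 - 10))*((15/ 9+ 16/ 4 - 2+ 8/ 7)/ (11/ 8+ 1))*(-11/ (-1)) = 872135/ 34314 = 25.42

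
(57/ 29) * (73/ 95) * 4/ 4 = 219/ 145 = 1.51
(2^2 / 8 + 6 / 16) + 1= 1.88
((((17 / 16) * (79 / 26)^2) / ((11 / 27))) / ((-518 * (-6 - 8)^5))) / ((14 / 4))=2864619 / 116010512730112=0.00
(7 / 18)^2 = 49 / 324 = 0.15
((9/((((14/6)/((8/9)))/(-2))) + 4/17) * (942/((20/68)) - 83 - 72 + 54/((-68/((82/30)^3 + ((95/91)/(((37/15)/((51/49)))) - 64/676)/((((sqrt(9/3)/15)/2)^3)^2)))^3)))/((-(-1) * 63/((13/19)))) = 60827492232905626273858456723633902011421125847331063/6049781982155488784398500773953125000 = 10054493271381207.49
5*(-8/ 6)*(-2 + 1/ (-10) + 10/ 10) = 22/ 3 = 7.33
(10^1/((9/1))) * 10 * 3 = 100/3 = 33.33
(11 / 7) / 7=11 / 49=0.22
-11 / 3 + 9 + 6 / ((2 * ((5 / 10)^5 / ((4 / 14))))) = 688 / 21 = 32.76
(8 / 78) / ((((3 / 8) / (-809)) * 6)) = -12944 / 351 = -36.88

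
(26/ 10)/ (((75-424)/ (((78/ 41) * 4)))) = -0.06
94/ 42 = 47/ 21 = 2.24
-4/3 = -1.33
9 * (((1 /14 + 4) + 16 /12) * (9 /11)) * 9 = 55161 /154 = 358.19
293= 293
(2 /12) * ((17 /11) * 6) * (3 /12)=17 /44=0.39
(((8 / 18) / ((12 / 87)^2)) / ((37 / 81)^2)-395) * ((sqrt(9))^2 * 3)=-41848137 / 5476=-7642.10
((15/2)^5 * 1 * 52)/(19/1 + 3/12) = 9871875/154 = 64103.08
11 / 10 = 1.10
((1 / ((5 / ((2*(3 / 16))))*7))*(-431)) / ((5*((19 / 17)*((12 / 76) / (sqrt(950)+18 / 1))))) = -7327*sqrt(38) / 280 - 65943 / 700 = -255.51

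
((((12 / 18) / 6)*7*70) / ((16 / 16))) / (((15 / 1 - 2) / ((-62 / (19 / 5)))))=-151900 / 2223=-68.33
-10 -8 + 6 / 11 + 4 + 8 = -60 / 11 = -5.45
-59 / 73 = -0.81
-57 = -57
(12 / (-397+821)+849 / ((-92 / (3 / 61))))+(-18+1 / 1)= -5182985 / 297436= -17.43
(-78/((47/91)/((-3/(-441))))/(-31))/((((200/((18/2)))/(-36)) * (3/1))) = -4563/254975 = -0.02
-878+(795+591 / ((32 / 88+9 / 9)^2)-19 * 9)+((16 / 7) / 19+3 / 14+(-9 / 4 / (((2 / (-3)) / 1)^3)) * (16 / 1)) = 185.66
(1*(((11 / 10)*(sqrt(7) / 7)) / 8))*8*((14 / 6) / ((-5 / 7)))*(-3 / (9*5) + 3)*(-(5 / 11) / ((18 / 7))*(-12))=-2156*sqrt(7) / 675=-8.45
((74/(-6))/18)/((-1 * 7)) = 37/378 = 0.10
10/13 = 0.77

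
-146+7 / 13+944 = 10381 / 13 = 798.54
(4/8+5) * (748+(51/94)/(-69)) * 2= 17788749/2162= 8227.91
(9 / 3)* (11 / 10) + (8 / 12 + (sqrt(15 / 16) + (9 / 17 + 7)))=sqrt(15) / 4 + 5863 / 510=12.46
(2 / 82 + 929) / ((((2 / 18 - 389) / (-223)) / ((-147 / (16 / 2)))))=-9788.90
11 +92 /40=133 /10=13.30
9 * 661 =5949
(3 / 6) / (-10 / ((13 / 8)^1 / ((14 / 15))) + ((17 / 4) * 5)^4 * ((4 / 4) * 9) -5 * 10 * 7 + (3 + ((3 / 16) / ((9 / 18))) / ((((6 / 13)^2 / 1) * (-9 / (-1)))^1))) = 44928 / 164870095823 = 0.00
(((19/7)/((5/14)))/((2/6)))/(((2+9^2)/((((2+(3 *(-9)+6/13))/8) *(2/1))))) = -18183/10790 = -1.69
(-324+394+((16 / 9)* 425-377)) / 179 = 4037 / 1611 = 2.51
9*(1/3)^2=1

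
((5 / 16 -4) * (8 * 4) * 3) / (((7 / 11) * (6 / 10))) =-927.14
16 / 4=4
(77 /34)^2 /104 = 5929 /120224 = 0.05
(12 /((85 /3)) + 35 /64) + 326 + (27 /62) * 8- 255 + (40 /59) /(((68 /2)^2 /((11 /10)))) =12762891947 /169145920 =75.45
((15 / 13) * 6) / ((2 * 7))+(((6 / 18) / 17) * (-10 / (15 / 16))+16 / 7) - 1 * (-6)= 119335 / 13923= 8.57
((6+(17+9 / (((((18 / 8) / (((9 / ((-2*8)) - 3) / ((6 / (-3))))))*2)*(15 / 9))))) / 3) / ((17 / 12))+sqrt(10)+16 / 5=sqrt(10)+3099 / 340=12.28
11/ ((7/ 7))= 11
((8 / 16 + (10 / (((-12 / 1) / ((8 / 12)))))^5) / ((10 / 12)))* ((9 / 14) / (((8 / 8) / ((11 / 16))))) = 580789 / 2449440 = 0.24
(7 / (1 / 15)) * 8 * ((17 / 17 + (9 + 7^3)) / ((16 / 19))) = 704235 / 2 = 352117.50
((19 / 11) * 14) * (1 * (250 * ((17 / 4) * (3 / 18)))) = 282625 / 66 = 4282.20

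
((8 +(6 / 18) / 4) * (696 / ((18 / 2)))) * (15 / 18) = 14065 / 27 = 520.93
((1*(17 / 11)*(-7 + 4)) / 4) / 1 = -51 / 44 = -1.16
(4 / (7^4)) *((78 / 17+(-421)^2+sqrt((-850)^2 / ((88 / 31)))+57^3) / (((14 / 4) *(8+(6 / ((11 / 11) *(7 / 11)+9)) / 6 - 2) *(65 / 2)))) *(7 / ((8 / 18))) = 162180 *sqrt(682) / 222142921+479839104 / 35031815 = 13.72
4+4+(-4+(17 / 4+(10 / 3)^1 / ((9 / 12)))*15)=1613 / 12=134.42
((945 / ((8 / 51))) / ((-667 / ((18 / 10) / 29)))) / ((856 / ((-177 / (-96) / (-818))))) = 0.00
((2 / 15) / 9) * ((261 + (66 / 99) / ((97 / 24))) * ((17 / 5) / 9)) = 861322 / 589275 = 1.46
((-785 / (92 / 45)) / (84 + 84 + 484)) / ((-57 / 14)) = 82425 / 569848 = 0.14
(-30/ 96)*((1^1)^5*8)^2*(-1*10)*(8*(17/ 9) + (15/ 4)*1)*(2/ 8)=16975/ 18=943.06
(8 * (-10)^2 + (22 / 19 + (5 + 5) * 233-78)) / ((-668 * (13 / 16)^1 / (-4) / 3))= 2784480 / 41249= 67.50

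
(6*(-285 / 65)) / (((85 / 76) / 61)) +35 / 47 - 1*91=-79206474 / 51935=-1525.11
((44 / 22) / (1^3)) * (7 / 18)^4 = 2401 / 52488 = 0.05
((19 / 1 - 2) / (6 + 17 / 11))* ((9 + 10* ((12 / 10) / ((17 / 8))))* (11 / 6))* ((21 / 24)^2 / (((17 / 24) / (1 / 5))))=17787 / 1360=13.08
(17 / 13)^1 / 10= 17 / 130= 0.13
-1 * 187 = -187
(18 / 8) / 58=9 / 232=0.04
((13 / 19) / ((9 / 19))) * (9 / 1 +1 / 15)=1768 / 135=13.10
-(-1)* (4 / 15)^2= 16 / 225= 0.07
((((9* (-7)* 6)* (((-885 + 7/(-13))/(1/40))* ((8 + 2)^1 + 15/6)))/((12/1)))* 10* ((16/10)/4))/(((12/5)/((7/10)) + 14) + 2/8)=451270400/143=3155737.06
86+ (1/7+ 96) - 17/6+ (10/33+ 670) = 392521/462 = 849.61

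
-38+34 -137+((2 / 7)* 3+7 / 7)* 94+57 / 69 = 5538 / 161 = 34.40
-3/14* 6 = -9/7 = -1.29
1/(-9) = -1/9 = -0.11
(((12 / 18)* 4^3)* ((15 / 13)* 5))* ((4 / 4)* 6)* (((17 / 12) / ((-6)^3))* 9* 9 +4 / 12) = -3800 / 13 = -292.31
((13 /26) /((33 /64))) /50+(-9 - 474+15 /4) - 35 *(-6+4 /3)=-347487 /1100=-315.90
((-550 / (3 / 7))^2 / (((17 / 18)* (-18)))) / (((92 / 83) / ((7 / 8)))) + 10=-2152686605 / 28152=-76466.56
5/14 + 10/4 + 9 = 11.86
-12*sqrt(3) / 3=-4*sqrt(3)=-6.93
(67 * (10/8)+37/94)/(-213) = -5273/13348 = -0.40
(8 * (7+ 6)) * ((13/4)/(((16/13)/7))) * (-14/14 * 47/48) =-722813/384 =-1882.33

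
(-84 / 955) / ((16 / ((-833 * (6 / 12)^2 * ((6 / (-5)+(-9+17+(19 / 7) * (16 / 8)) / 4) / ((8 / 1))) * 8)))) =377349 / 152800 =2.47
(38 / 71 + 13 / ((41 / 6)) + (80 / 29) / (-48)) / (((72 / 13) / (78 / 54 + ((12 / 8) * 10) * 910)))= 5866.77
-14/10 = -7/5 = -1.40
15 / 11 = 1.36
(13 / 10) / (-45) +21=20.97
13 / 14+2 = 41 / 14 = 2.93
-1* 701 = -701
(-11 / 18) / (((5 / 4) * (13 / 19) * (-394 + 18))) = 209 / 109980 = 0.00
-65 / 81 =-0.80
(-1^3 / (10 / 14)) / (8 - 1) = -1 / 5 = -0.20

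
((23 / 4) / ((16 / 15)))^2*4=119025 / 1024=116.24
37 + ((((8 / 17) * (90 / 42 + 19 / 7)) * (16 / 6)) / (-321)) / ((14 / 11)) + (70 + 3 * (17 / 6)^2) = 24738901 / 188748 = 131.07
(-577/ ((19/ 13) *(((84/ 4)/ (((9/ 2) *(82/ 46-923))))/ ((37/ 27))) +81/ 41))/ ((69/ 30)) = -1205493060980/ 9467353449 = -127.33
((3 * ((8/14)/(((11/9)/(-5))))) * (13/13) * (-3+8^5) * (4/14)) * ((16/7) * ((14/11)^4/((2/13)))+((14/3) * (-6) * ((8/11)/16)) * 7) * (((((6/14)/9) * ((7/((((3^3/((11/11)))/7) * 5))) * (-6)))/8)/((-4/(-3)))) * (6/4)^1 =9274428135/322102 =28793.45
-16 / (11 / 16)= -23.27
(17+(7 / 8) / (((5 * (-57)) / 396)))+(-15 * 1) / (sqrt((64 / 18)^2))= 35159 / 3040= 11.57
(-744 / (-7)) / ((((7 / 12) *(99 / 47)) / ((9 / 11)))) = 419616 / 5929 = 70.77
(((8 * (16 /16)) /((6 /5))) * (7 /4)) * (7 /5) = 49 /3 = 16.33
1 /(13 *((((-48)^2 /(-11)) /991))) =-10901 /29952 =-0.36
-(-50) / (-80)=-5 / 8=-0.62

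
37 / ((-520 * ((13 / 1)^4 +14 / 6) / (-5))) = 111 / 8911760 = 0.00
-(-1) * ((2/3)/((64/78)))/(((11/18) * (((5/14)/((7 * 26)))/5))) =74529/22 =3387.68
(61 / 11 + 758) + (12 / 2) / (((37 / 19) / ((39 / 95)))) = 1556389 / 2035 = 764.81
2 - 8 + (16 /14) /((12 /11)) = -4.95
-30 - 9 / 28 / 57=-15963 / 532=-30.01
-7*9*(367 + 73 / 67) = -1553706 / 67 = -23189.64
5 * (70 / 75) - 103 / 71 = 685 / 213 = 3.22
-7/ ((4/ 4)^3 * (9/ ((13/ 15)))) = -91/ 135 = -0.67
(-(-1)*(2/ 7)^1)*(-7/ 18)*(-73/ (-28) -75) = 2027/ 252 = 8.04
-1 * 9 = -9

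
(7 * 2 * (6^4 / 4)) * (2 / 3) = 3024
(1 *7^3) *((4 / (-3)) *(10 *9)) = -41160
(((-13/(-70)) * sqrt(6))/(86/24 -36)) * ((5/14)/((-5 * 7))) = 39 * sqrt(6)/667135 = 0.00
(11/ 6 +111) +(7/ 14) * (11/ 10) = 6803/ 60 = 113.38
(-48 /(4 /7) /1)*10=-840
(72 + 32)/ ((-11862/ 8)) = -0.07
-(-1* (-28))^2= -784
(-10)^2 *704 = 70400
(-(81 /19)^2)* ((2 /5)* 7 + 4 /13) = -1325322 /23465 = -56.48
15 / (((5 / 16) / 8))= 384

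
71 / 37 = 1.92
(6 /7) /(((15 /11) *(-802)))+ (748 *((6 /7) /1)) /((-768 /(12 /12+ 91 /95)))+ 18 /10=702817 /4266640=0.16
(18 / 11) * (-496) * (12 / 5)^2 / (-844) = 321408 / 58025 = 5.54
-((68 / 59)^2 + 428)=-1494492 / 3481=-429.33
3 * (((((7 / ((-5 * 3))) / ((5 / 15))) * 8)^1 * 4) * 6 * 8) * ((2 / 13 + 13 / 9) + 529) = -44498944 / 13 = -3422995.69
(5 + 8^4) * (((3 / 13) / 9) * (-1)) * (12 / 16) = -4101 / 52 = -78.87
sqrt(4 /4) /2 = 1 /2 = 0.50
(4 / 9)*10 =40 / 9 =4.44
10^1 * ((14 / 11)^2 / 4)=490 / 121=4.05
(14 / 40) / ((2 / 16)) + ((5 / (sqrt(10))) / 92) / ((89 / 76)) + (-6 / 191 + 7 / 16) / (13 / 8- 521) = 19*sqrt(10) / 4094 + 4442947 / 1587210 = 2.81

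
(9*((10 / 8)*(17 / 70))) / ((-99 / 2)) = -0.06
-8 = -8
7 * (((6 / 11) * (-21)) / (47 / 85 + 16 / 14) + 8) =96754 / 11099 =8.72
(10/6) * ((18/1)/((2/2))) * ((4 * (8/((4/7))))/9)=560/3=186.67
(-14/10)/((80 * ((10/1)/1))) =-7/4000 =-0.00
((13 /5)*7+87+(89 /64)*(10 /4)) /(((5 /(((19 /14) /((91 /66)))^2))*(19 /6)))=4317363369 /649230400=6.65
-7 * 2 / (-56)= 1 / 4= 0.25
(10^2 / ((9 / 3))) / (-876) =-25 / 657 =-0.04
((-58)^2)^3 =38068692544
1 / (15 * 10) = 1 / 150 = 0.01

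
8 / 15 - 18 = -262 / 15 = -17.47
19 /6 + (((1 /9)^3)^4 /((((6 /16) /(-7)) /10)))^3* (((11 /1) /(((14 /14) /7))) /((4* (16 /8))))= 3852356322184598824424665283205513611 /1216533575426715418239367985237722614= 3.17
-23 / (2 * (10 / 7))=-161 / 20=-8.05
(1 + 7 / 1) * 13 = 104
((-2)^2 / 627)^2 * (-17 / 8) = -34 / 393129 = -0.00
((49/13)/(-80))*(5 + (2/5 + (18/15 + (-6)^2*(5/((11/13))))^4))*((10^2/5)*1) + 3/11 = -939099171270032139/475832500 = -1973591907.38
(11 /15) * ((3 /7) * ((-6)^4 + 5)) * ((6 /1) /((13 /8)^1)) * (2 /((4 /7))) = 343464 /65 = 5284.06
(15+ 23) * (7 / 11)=266 / 11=24.18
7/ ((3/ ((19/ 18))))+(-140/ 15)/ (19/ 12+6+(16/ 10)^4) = 10321591/ 5725458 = 1.80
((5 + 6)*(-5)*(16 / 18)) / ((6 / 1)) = -220 / 27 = -8.15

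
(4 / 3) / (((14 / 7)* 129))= 2 / 387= 0.01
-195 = -195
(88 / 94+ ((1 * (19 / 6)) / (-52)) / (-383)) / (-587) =-5258717 / 3296775144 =-0.00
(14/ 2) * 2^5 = 224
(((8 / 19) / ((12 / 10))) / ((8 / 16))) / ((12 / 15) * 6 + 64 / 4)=0.03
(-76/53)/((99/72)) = -608/583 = -1.04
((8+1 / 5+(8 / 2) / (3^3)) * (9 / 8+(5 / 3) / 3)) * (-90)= -136367 / 108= -1262.66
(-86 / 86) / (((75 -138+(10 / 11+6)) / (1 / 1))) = 11 / 617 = 0.02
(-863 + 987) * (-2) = -248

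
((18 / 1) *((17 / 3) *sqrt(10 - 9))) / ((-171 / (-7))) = 238 / 57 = 4.18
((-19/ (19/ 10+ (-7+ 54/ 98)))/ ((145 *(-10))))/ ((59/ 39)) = -12103/ 6356365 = -0.00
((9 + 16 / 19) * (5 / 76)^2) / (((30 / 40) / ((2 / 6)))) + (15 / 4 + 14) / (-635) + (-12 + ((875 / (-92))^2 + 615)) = 230073370217129 / 331781901840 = 693.45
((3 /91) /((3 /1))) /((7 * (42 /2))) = 1 /13377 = 0.00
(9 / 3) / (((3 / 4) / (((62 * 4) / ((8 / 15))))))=1860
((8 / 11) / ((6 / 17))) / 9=68 / 297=0.23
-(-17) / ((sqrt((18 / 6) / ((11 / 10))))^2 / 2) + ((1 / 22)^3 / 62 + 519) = 5262923087 / 9902640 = 531.47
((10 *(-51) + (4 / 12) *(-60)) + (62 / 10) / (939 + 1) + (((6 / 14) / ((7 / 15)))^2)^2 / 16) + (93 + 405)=-3462571211901 / 108378258800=-31.95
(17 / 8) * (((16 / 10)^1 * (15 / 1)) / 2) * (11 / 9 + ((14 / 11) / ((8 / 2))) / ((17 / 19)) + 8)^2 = 1039353121 / 444312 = 2339.24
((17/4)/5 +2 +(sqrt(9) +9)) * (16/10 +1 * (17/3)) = 10791/100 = 107.91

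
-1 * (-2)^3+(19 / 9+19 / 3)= 16.44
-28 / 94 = -14 / 47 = -0.30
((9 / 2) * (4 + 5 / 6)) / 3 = 7.25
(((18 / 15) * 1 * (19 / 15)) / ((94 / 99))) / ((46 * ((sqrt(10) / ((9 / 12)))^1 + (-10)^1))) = -16929 / 3999700-5643 * sqrt(10) / 9999250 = -0.01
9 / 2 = 4.50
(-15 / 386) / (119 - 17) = -5 / 13124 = -0.00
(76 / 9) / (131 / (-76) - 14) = -5776 / 10755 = -0.54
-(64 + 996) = -1060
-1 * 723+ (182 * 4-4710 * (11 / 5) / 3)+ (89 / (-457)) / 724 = -1141163821 / 330868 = -3449.00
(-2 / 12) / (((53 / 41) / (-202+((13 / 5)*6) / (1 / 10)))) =943 / 159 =5.93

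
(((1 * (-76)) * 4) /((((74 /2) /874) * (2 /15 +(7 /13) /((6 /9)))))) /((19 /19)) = -103621440 /13579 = -7631.01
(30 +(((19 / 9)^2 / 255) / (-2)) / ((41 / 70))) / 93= 5078603 / 15751503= 0.32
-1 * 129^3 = -2146689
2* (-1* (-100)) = 200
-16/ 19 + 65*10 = 12334/ 19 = 649.16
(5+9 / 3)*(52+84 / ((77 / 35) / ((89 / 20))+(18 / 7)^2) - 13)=787506 / 1937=406.56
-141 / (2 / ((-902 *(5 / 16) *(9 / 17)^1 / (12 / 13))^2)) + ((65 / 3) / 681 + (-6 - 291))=-2228331385844207 / 1209194496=-1842822.96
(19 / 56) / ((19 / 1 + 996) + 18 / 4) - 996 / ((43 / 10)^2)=-5686328069 / 105563108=-53.87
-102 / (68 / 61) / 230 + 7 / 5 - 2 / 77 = 34577 / 35420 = 0.98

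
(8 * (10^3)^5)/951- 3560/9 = 23999999998871480/2853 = 8412197686250.08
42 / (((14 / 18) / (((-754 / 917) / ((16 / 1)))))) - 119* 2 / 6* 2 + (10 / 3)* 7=-58.78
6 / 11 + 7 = 83 / 11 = 7.55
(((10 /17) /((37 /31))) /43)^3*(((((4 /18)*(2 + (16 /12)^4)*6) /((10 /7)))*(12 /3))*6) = 278939091200 /1602663410658663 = 0.00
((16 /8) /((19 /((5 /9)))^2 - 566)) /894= 25 /6745677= 0.00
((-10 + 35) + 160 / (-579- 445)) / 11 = 795 / 352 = 2.26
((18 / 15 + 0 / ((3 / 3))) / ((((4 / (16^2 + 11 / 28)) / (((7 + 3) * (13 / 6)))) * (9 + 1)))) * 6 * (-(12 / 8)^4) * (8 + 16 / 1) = -68035383 / 560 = -121491.76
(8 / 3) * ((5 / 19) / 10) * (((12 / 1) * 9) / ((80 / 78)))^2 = 369603 / 475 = 778.11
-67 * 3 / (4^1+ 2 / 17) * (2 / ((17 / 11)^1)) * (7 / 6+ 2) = -14003 / 70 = -200.04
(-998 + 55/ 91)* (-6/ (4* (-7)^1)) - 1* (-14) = -254453/ 1274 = -199.73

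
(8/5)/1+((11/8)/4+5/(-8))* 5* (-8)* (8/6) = 83/5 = 16.60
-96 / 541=-0.18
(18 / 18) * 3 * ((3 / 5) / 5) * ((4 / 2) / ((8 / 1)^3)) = 9 / 6400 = 0.00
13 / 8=1.62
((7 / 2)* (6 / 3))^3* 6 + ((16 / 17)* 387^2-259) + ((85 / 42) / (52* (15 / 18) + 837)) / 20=358926880041 / 2514232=142758.06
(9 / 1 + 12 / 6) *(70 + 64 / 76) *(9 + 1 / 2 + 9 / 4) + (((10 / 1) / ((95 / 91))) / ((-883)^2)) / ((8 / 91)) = 9156.34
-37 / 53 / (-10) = 37 / 530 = 0.07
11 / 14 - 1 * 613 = -612.21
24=24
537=537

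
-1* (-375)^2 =-140625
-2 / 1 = -2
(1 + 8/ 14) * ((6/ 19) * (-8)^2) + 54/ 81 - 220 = -74842/ 399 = -187.57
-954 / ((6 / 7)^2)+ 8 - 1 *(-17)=-2547 / 2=-1273.50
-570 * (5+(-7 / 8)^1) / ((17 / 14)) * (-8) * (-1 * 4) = -1053360 / 17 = -61962.35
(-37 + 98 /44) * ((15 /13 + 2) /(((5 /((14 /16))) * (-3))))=14637 /2288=6.40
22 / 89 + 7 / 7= 111 / 89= 1.25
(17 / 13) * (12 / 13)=204 / 169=1.21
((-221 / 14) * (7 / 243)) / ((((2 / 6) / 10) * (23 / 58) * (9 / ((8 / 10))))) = -51272 / 16767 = -3.06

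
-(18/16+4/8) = -13/8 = -1.62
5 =5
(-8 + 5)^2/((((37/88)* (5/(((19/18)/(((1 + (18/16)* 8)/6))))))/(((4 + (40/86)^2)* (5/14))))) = 9776184/2394455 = 4.08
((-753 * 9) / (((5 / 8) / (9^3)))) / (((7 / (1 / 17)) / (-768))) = 30354020352 / 595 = 51015160.26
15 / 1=15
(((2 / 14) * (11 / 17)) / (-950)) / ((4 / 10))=-11 / 45220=-0.00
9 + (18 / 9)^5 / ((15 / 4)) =17.53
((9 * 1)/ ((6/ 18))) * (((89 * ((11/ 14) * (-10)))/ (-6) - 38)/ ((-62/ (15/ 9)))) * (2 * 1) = -49485/ 434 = -114.02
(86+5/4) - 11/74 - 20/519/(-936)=782780563/8987004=87.10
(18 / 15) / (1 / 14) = 84 / 5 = 16.80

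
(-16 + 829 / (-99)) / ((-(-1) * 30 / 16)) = -13.00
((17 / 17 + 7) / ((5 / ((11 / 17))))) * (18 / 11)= 144 / 85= 1.69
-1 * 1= -1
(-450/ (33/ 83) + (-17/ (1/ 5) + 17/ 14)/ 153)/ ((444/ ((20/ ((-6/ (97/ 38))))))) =253729205/ 11692296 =21.70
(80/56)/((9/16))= 160/63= 2.54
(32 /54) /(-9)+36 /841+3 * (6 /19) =3589082 /3882897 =0.92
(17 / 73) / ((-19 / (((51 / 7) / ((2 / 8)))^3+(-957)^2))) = -288665253 / 25039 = -11528.63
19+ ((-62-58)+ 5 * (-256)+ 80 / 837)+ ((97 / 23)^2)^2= -1064.55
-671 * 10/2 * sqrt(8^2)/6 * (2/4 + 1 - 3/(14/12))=33550/7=4792.86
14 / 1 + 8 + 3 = 25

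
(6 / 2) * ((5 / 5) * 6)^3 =648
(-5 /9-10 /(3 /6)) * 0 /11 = 0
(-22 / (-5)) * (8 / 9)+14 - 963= -42529 / 45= -945.09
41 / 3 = 13.67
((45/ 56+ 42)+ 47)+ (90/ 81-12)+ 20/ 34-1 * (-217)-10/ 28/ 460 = 29214949/ 98532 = 296.50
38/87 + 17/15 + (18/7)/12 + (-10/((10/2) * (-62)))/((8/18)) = 701159/377580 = 1.86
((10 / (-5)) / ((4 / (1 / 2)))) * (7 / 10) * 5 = -7 / 8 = -0.88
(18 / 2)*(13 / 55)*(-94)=-10998 / 55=-199.96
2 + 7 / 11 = 29 / 11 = 2.64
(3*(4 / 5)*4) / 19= 0.51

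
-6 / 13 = -0.46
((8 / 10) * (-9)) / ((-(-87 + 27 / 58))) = -696 / 8365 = -0.08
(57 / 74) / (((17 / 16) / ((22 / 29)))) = 10032 / 18241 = 0.55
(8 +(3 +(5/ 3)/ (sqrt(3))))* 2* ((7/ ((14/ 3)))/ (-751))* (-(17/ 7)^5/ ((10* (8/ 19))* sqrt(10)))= 26977283* sqrt(30)/ 6058587360 +890250339* sqrt(10)/ 10097645600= 0.30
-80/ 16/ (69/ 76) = -380/ 69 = -5.51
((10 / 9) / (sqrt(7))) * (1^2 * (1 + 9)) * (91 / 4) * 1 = 325 * sqrt(7) / 9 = 95.54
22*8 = 176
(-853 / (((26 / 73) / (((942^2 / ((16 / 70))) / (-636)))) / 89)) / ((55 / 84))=60242056935669 / 30316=1987137384.08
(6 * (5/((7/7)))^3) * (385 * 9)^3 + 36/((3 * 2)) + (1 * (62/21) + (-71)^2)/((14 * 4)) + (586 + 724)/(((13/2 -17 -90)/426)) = 2458403154989800553/78792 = 31201177213293.23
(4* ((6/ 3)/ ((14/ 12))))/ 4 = 12/ 7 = 1.71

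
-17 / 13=-1.31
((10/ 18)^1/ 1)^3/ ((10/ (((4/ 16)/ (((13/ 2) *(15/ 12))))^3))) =4/ 8008065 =0.00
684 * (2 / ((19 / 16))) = 1152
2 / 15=0.13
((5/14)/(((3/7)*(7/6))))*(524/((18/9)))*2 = 2620/7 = 374.29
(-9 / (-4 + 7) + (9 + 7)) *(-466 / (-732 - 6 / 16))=48464 / 5859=8.27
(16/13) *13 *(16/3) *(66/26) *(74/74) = 2816/13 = 216.62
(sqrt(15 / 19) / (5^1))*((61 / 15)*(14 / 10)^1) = 427*sqrt(285) / 7125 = 1.01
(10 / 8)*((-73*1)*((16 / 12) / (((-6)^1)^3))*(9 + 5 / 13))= 5.29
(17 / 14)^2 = 289 / 196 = 1.47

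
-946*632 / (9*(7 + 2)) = -597872 / 81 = -7381.14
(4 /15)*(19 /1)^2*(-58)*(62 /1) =-5192624 /15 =-346174.93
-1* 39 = -39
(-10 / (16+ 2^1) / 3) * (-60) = 100 / 9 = 11.11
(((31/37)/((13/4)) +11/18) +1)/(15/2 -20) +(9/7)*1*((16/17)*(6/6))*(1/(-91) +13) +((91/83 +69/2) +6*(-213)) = -18359758271293/14965136550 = -1226.84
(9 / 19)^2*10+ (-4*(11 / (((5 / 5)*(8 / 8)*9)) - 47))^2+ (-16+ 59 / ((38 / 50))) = 982309123 / 29241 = 33593.55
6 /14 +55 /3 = 394 /21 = 18.76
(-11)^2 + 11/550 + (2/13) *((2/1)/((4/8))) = 79063/650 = 121.64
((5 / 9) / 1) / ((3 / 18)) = 10 / 3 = 3.33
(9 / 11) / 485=9 / 5335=0.00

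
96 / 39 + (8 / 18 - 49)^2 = 2485189 / 1053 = 2360.10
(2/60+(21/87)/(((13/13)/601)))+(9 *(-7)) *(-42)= 2428259/870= 2791.10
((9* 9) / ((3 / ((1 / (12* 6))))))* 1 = 3 / 8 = 0.38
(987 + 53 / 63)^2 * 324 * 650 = 205509876848.98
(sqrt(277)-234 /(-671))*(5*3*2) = 7020 /671 + 30*sqrt(277) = 509.76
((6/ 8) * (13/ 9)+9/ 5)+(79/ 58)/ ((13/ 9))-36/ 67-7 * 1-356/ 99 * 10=-1984038839/ 50012820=-39.67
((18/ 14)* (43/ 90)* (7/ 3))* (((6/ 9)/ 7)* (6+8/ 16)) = 559/ 630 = 0.89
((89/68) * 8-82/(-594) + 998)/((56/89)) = 64747055/40392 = 1602.97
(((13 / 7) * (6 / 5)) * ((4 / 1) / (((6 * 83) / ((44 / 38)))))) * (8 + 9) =19448 / 55195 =0.35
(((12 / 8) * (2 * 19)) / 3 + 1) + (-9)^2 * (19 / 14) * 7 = 1579 / 2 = 789.50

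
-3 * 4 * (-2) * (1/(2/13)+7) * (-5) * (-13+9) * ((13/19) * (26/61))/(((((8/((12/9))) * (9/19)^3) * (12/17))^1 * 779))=1091740/202581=5.39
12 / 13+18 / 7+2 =500 / 91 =5.49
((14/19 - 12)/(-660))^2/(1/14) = 0.00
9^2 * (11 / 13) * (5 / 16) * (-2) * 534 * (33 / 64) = -39253005 / 3328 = -11794.77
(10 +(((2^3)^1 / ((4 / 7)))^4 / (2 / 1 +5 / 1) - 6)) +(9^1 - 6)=5495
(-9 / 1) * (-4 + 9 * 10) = -774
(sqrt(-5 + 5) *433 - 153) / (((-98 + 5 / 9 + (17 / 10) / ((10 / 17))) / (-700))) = -13770000 / 12157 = -1132.68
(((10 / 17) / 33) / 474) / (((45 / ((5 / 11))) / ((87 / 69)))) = 145 / 302743089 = 0.00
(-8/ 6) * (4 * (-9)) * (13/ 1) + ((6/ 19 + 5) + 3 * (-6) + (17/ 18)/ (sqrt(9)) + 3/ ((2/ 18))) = 638.63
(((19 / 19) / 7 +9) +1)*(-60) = -4260 / 7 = -608.57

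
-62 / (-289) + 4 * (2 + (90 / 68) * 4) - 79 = -14337 / 289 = -49.61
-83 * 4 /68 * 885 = -73455 /17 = -4320.88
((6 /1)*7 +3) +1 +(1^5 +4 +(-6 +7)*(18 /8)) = 53.25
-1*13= -13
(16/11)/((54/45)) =40/33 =1.21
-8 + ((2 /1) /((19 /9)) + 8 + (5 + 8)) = 265 /19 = 13.95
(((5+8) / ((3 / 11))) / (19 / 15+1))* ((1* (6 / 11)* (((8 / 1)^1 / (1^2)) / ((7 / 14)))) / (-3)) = -1040 / 17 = -61.18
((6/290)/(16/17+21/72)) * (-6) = -7344/72935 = -0.10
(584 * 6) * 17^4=292657584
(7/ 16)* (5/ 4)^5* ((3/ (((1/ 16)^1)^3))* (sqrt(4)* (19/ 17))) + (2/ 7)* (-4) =8727853/ 238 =36671.65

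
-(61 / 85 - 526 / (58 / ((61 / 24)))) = 1321199 / 59160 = 22.33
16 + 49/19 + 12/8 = 763/38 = 20.08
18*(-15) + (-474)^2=224406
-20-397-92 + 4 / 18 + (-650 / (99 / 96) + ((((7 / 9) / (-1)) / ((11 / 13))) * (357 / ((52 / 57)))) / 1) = -1498.79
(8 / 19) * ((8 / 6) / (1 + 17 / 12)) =128 / 551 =0.23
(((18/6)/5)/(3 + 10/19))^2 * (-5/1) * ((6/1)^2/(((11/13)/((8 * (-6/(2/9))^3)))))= 239429050848/246895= 969760.63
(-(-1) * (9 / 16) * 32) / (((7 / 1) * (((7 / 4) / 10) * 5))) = 144 / 49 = 2.94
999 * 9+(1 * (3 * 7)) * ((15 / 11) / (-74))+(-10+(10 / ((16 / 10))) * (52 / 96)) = 351022787 / 39072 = 8984.00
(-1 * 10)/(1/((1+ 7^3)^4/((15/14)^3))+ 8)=-384253540106240/307402832088367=-1.25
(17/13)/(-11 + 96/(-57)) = -0.10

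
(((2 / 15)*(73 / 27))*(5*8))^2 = 1364224 / 6561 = 207.93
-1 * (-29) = 29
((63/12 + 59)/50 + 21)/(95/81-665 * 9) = -361017/96938000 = -0.00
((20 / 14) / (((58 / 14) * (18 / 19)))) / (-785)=-19 / 40977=-0.00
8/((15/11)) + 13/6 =241/30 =8.03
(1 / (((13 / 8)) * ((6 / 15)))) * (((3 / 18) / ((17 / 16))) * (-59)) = -9440 / 663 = -14.24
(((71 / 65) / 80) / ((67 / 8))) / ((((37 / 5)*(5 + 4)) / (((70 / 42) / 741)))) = 71 / 1289531178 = 0.00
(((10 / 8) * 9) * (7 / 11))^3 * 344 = 1344002625 / 10648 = 126221.13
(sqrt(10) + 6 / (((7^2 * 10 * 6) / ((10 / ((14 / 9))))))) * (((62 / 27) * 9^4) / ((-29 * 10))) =-164.97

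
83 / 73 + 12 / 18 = 395 / 219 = 1.80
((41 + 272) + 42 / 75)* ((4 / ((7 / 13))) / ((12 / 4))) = 135876 / 175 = 776.43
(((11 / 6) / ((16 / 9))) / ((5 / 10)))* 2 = 33 / 8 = 4.12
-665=-665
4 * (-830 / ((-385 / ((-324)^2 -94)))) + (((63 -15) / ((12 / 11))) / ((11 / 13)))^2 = 69849856 / 77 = 907140.99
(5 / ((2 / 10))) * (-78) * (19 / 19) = -1950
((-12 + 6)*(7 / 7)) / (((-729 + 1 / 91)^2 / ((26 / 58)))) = -322959 / 63810588538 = -0.00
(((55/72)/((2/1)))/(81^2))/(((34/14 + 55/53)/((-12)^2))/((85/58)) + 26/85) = 1734425/9602758332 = 0.00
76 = 76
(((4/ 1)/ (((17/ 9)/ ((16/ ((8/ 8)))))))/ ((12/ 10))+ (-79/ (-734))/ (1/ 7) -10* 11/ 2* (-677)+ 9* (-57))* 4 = 917157674/ 6239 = 147003.95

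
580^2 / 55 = 67280 / 11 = 6116.36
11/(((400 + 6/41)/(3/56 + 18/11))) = 42681/918736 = 0.05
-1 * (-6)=6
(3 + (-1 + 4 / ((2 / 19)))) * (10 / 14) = 200 / 7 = 28.57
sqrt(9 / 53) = 3*sqrt(53) / 53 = 0.41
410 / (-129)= -3.18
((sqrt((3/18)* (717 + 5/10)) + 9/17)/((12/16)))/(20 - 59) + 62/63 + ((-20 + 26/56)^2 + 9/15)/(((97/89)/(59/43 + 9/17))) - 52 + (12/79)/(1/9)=158574305806541/256914213192 - 2* sqrt(4305)/351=616.85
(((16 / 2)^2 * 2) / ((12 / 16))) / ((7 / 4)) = 2048 / 21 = 97.52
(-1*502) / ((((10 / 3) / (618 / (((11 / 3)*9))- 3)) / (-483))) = 62919927 / 55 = 1143998.67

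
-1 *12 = -12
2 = 2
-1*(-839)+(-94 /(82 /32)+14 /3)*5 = 83507 /123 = 678.92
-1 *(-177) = 177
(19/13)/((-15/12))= -76/65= -1.17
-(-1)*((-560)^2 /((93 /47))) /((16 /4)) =3684800 /93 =39621.51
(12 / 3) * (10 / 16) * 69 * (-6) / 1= -1035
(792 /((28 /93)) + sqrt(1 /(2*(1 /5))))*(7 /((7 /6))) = 3*sqrt(10) + 110484 /7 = 15792.92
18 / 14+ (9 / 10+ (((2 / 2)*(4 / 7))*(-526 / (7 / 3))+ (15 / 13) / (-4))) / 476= 6163551 / 6064240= 1.02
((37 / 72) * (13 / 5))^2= 231361 / 129600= 1.79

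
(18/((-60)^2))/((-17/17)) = -1/200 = -0.00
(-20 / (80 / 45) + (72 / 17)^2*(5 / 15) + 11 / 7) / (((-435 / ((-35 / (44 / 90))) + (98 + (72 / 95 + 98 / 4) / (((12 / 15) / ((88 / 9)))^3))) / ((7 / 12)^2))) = -0.00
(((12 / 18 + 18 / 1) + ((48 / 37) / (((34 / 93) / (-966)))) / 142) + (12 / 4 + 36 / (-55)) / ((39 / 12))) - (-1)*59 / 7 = 2465758349 / 670554885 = 3.68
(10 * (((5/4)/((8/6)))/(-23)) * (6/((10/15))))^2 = 455625/33856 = 13.46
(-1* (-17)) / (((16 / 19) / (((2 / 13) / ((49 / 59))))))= 3.74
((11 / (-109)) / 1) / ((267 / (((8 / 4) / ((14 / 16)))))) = -176 / 203721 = -0.00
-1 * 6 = -6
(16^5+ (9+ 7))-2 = 1048590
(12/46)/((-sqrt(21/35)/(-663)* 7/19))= 25194* sqrt(15)/161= 606.06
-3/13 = -0.23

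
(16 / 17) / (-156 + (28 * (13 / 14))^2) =2 / 1105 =0.00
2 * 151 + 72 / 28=2132 / 7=304.57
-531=-531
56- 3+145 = 198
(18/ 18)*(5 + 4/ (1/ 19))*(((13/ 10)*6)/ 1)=3159/ 5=631.80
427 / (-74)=-427 / 74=-5.77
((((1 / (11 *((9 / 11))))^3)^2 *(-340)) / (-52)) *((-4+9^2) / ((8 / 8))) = 6545 / 6908733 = 0.00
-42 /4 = -21 /2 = -10.50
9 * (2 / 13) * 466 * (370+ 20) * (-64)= -16104960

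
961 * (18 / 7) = 17298 / 7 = 2471.14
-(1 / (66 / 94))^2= -2209 / 1089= -2.03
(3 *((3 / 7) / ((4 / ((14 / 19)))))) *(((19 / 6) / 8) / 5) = 3 / 160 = 0.02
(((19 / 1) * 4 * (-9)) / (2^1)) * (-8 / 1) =2736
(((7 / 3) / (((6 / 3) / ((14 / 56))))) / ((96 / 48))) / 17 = 7 / 816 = 0.01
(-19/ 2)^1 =-19/ 2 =-9.50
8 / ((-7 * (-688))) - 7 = -4213 / 602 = -7.00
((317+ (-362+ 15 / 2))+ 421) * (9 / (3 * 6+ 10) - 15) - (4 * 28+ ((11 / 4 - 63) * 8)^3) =6270567899 / 56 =111974426.77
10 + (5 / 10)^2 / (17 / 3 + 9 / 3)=1043 / 104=10.03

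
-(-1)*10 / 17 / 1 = 10 / 17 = 0.59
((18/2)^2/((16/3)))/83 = 243/1328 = 0.18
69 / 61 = 1.13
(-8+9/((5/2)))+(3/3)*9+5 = 9.60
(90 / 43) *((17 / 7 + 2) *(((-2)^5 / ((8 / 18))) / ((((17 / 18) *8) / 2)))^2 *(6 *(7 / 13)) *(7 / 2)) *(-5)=-30752719200 / 161551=-190359.20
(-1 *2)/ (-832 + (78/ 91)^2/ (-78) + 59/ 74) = 94276/ 39181677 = 0.00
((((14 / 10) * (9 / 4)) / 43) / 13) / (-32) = -63 / 357760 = -0.00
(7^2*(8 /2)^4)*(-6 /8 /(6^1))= -1568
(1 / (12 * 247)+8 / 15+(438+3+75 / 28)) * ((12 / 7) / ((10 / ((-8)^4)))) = 94377119744 / 302575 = 311913.14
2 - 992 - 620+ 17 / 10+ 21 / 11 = -176703 / 110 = -1606.39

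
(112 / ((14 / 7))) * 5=280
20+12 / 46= 466 / 23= 20.26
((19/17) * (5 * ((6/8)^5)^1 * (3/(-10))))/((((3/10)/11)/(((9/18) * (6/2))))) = -761805/34816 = -21.88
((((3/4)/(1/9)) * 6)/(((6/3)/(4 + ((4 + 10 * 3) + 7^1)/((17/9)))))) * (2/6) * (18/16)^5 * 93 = 64794881043/2228224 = 29079.16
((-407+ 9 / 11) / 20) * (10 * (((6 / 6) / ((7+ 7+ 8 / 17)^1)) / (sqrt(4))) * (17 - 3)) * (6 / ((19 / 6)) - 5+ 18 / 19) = 132923 / 627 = 212.00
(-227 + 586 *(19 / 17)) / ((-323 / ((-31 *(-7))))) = -1578675 / 5491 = -287.50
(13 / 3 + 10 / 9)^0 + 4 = 5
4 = 4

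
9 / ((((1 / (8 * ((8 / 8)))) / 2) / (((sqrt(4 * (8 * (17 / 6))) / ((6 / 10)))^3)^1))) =2176000 * sqrt(51) / 27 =575546.23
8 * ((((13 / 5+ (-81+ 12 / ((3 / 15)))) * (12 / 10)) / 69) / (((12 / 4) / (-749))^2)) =-35904064 / 225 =-159573.62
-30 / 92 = -15 / 46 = -0.33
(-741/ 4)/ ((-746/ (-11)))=-8151/ 2984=-2.73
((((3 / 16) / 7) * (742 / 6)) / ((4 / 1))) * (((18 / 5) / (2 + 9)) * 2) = 477 / 880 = 0.54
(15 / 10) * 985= 2955 / 2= 1477.50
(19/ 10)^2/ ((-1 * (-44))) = 361/ 4400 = 0.08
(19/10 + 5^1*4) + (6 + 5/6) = 431/15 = 28.73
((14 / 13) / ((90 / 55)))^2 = 5929 / 13689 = 0.43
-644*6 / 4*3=-2898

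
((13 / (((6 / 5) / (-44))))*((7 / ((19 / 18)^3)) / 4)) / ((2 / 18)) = -43783740 / 6859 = -6383.40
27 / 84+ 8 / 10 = 157 / 140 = 1.12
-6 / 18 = -0.33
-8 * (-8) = 64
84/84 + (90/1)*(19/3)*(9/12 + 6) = 7697/2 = 3848.50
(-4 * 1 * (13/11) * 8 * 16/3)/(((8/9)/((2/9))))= -1664/33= -50.42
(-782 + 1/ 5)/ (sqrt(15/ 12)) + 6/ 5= 6/ 5-7818 * sqrt(5)/ 25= -698.06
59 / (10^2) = 59 / 100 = 0.59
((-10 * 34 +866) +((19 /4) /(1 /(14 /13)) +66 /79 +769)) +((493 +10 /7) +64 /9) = 233245877 /129402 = 1802.49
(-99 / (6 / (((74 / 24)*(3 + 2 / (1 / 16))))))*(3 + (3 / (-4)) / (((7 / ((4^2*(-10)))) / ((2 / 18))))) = -209605 / 24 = -8733.54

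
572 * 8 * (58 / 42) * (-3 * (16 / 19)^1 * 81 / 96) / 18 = -748.33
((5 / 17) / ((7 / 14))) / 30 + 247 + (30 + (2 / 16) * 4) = 28307 / 102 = 277.52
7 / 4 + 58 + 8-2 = 263 / 4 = 65.75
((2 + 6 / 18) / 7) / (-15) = -1 / 45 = -0.02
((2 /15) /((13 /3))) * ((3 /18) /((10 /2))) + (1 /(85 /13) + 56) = 930752 /16575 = 56.15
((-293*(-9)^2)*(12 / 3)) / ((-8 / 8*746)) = 47466 / 373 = 127.25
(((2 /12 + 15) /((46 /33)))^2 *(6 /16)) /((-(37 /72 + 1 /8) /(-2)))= 27054027 /194672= 138.97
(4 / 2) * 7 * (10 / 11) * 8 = 1120 / 11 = 101.82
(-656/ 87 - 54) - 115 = -15359/ 87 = -176.54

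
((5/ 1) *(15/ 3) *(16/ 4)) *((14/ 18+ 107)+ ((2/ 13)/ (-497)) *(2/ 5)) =626716280/ 58149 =10777.77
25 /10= 5 /2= 2.50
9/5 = 1.80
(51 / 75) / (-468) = -17 / 11700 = -0.00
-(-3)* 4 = 12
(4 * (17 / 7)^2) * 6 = 6936 / 49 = 141.55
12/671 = 0.02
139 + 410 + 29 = 578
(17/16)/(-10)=-17/160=-0.11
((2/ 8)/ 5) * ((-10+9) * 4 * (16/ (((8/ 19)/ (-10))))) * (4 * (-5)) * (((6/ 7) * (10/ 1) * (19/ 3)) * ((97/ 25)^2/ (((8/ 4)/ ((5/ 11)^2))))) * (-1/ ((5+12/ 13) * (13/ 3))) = 326078304/ 65219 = 4999.74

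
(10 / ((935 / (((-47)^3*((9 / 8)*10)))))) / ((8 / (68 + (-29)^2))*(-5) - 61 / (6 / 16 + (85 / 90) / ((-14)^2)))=1422704738025 / 18295862332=77.76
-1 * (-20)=20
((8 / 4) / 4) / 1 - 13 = -12.50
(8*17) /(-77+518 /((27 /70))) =0.11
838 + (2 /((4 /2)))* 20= 858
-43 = -43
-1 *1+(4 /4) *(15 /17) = -2 /17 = -0.12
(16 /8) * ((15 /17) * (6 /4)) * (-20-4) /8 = -135 /17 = -7.94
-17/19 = -0.89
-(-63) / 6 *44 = 462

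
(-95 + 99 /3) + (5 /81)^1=-5017 /81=-61.94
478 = 478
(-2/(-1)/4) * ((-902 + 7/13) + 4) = -11667/26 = -448.73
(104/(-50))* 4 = -208/25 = -8.32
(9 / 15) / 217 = 3 / 1085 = 0.00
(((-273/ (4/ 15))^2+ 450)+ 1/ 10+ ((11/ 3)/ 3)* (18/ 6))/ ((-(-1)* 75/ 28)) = 1761509953/ 4500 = 391446.66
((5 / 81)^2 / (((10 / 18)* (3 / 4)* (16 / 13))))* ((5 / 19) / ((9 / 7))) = 2275 / 1495908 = 0.00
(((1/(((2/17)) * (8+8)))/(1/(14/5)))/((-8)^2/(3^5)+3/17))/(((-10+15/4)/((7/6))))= -1147041/1817000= -0.63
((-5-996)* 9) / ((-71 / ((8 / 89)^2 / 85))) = 576576 / 47803235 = 0.01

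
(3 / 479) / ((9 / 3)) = 1 / 479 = 0.00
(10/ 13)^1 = 10/ 13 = 0.77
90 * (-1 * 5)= -450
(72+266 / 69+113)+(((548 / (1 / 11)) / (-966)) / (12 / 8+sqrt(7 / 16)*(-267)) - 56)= 132.89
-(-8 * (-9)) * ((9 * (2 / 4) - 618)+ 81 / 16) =87615 / 2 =43807.50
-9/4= -2.25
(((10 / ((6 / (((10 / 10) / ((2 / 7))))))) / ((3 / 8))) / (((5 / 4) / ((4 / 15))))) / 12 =112 / 405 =0.28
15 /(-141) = -5 /47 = -0.11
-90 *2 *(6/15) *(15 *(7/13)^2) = -52920/169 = -313.14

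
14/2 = 7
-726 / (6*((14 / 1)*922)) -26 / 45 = -341053 / 580860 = -0.59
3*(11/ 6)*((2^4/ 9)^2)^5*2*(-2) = -24189255811072/ 3486784401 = -6937.41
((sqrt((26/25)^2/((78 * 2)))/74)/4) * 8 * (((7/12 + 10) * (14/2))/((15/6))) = 889 * sqrt(39)/83250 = 0.07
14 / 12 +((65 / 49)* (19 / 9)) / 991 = 1.17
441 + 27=468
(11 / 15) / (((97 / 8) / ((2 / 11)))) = 16 / 1455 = 0.01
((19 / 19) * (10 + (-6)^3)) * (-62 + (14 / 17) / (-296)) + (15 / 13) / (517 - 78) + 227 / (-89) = 8159626402199 / 638967134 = 12770.03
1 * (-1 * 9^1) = -9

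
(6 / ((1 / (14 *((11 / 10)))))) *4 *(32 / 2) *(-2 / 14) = -4224 / 5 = -844.80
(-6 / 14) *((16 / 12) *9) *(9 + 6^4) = -46980 / 7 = -6711.43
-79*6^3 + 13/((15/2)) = -255934/15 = -17062.27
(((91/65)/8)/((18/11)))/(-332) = -77/239040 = -0.00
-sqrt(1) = -1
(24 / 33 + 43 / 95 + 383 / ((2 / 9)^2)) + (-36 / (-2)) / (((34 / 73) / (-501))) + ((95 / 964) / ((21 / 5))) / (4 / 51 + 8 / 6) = -100167430221569 / 8631231840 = -11605.23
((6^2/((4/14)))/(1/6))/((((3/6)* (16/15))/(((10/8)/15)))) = 945/8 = 118.12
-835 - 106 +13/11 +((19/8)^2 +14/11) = -932.90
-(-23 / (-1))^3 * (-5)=60835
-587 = -587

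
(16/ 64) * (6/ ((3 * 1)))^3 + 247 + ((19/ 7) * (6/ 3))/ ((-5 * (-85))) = 740813/ 2975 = 249.01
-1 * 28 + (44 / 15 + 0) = -376 / 15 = -25.07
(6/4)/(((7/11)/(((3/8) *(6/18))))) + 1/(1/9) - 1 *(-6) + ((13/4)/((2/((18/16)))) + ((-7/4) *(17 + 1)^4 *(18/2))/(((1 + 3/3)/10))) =-3703545609/448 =-8266842.88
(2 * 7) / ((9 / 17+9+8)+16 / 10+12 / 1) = 85 / 189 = 0.45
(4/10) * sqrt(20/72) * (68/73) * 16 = 1088 * sqrt(10)/1095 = 3.14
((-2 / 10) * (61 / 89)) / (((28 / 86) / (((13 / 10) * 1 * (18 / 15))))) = -102297 / 155750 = -0.66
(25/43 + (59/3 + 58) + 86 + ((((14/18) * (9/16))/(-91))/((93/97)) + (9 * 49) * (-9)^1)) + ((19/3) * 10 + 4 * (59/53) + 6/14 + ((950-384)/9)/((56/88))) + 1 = -3366816048931/925784496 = -3636.72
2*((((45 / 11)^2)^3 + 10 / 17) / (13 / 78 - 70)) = -1694180774820 / 12618829003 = -134.26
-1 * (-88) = 88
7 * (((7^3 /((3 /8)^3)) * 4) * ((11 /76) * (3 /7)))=1931776 /171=11296.94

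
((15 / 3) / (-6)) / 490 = -0.00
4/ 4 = 1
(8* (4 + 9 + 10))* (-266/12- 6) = -15548/3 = -5182.67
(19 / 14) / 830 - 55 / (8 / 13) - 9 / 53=-110292121 / 1231720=-89.54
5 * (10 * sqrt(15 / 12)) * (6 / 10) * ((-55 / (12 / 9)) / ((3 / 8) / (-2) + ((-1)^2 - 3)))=1980 * sqrt(5) / 7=632.49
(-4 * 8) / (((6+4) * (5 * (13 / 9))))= -0.44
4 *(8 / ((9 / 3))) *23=736 / 3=245.33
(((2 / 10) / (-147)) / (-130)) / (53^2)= 1 / 268399950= 0.00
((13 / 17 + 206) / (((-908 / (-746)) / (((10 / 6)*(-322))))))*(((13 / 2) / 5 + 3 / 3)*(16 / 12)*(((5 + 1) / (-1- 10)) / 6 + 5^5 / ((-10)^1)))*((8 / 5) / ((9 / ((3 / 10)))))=26710184293156 / 5730615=4660962.97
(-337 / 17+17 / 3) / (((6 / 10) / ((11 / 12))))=-19855 / 918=-21.63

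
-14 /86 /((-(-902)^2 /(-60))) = -105 /8746243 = -0.00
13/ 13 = 1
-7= -7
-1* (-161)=161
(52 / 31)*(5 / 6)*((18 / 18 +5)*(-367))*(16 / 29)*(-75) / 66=19084000 / 9889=1929.82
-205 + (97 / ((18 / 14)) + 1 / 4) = -4655 / 36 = -129.31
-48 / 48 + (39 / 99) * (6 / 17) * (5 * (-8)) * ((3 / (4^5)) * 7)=-13333 / 11968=-1.11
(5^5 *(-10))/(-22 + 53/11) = 343750/189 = 1818.78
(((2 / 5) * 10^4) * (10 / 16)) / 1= 2500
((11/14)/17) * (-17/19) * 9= -99/266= -0.37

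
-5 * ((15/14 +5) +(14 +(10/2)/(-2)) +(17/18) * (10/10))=-11665/126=-92.58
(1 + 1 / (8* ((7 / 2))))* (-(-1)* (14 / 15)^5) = 557032 / 759375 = 0.73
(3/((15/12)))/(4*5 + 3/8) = 96/815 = 0.12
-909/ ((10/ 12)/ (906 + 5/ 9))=-4944354/ 5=-988870.80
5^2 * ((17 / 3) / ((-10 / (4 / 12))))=-85 / 18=-4.72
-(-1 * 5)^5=3125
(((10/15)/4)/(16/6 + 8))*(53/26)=53/1664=0.03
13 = 13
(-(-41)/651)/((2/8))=164/651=0.25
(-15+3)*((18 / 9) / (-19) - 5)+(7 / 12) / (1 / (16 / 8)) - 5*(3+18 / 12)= 2276 / 57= 39.93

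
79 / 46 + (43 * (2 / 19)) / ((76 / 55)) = 4.99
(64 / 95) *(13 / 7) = 832 / 665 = 1.25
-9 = -9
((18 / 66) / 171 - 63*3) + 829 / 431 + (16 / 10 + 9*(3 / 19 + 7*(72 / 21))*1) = 43165066 / 1351185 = 31.95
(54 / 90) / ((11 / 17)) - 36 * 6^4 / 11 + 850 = -186479 / 55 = -3390.53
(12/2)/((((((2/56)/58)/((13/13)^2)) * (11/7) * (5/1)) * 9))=22736/165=137.79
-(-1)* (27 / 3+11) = 20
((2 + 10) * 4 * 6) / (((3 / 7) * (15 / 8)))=1792 / 5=358.40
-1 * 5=-5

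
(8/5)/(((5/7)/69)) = 3864/25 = 154.56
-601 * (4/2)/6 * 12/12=-601/3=-200.33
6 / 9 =2 / 3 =0.67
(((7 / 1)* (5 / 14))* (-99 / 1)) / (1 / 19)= -9405 / 2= -4702.50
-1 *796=-796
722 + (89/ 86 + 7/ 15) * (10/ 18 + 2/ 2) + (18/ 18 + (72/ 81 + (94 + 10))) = 4819454/ 5805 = 830.22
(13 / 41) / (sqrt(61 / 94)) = 0.39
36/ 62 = 18/ 31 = 0.58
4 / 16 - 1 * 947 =-3787 / 4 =-946.75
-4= -4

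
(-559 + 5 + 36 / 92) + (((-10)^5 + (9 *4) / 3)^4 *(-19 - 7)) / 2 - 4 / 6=-89656951749460012238437 / 69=-1299376112311014670122.28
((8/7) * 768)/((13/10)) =61440/91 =675.16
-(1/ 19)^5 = -1/ 2476099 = -0.00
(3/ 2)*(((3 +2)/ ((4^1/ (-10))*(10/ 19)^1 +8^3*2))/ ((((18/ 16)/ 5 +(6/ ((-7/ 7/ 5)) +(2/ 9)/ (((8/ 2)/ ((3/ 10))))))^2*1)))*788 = 0.01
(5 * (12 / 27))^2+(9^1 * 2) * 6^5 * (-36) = -408146288 / 81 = -5038843.06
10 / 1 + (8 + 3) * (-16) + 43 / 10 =-1617 / 10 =-161.70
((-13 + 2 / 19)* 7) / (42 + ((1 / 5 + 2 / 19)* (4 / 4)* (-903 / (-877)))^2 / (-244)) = -21839802519500 / 10162095859833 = -2.15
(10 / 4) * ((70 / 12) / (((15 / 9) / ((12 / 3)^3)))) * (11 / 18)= 342.22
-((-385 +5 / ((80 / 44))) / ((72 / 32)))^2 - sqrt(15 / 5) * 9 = -2337841 / 81 - 9 * sqrt(3) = -28877.82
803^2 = 644809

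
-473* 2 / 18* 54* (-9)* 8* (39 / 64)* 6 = 1494207 / 2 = 747103.50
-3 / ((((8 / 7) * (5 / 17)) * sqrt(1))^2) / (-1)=42483 / 1600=26.55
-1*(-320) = 320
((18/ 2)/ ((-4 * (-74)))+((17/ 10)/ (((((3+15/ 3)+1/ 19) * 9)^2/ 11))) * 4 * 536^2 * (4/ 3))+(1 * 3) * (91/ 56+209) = 753618355127/ 123806070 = 6087.09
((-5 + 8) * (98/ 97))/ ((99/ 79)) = 7742/ 3201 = 2.42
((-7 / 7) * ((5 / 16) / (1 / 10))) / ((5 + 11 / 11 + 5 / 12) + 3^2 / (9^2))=-45 / 94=-0.48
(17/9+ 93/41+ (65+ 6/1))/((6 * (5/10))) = 27733/1107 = 25.05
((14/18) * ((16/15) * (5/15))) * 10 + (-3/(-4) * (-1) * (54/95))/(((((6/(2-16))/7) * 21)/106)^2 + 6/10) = 1741733210/847525761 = 2.06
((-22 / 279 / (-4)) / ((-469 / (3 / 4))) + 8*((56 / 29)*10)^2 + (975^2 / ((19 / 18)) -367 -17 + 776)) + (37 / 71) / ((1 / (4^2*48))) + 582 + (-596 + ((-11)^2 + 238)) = 358149450014233193 / 395871032424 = 904712.45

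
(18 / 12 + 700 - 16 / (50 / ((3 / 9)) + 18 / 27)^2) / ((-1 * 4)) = -17914889 / 102152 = -175.37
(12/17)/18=2/51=0.04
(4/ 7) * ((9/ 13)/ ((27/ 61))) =244/ 273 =0.89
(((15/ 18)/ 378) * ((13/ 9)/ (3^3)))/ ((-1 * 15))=-13/ 1653372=-0.00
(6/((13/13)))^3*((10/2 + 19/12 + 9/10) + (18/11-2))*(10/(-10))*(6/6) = -84582/55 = -1537.85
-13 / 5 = -2.60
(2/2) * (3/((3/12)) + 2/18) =109/9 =12.11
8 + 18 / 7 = 10.57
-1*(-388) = 388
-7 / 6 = -1.17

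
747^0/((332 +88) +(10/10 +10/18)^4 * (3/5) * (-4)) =10935/4439036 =0.00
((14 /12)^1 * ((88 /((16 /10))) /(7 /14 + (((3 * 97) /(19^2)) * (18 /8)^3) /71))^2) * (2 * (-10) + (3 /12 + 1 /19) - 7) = -760594056362201600 /3197121880683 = -237899.61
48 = 48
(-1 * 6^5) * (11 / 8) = -10692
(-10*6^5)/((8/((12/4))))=-29160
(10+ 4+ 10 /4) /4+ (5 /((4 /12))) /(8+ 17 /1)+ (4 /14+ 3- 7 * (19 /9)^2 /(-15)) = 686561 /68040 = 10.09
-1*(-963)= 963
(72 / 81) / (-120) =-1 / 135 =-0.01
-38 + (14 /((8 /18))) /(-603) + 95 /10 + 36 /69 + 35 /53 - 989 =-83009997 /81673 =-1016.37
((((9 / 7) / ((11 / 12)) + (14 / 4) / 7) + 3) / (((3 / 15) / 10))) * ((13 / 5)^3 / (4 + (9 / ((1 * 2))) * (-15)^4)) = 663494 / 35083741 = 0.02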